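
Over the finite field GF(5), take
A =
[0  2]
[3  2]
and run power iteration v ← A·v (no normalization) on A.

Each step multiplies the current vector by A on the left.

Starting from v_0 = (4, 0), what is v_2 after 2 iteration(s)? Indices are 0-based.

v_2 = (4, 4)

v_0 = (4, 0).
v_1 = A·v_0 = (0, 2).
v_2 = A·v_1 = (4, 4).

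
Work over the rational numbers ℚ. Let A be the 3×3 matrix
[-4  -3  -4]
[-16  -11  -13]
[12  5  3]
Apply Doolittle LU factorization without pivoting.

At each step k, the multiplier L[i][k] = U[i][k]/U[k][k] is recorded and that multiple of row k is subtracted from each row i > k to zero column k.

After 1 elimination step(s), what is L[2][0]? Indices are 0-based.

Step 1: pivot at (0,0) is -4.
  row1 ← row1 − (4)·row0  ⇒  L[1][0]=4, U row1=(0, 1, 3)
  row2 ← row2 − (-3)·row0  ⇒  L[2][0]=-3, U row2=(0, -4, -9)

L[2][0] = -3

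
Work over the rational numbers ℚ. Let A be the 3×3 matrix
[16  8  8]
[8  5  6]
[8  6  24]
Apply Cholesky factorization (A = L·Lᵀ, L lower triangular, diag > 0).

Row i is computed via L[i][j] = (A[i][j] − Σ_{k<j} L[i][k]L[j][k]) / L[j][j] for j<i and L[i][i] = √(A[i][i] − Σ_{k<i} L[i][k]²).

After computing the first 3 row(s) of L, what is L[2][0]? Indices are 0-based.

Step 1: L[0][0] = √(16) = 4.
  L[1][0] = (8) / L[0][0] = 2.
Step 2: L[1][1] = √(1) = 1.
  L[2][0] = (8) / L[0][0] = 2.
  L[2][1] = (2) / L[1][1] = 2.
Step 3: L[2][2] = √(16) = 4.

L[2][0] = 2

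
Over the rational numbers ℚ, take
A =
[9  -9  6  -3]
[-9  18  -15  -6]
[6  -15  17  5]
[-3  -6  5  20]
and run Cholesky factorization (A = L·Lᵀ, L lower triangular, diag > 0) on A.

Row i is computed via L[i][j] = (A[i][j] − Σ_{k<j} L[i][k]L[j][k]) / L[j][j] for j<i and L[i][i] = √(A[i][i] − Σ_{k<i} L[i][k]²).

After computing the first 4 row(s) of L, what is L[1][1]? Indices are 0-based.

L[1][1] = 3

Step 1: L[0][0] = √(9) = 3.
  L[1][0] = (-9) / L[0][0] = -3.
Step 2: L[1][1] = √(9) = 3.
  L[2][0] = (6) / L[0][0] = 2.
  L[2][1] = (-9) / L[1][1] = -3.
Step 3: L[2][2] = √(4) = 2.
  L[3][0] = (-3) / L[0][0] = -1.
  L[3][1] = (-9) / L[1][1] = -3.
  L[3][2] = (-2) / L[2][2] = -1.
Step 4: L[3][3] = √(9) = 3.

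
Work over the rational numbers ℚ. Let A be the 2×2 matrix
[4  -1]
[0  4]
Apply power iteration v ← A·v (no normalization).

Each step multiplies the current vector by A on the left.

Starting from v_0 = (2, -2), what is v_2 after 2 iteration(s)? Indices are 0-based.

v_0 = (2, -2).
v_1 = A·v_0 = (10, -8).
v_2 = A·v_1 = (48, -32).

v_2 = (48, -32)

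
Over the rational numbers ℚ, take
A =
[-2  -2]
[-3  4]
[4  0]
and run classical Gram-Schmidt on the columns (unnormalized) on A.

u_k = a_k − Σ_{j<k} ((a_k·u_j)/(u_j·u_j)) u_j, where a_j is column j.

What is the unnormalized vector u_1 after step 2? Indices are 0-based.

u_1 = (-74/29, 92/29, 32/29)

Step 1: u_0 = a_0 = (-2, -3, 4).
Step 2: u_1 = a_1 − (-8/29)·u_0 = (-74/29, 92/29, 32/29).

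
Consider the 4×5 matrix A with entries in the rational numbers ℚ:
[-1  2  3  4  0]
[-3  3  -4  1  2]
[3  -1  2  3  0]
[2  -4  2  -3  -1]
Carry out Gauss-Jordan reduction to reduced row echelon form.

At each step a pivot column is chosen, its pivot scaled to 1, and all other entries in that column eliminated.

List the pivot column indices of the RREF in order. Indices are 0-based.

pivot columns: 0, 1, 2, 3

[1] R0 /= -1  ⇒  (1, -2, -3, -4, 0)
     R1 -= -3·R0  ⇒  (0, -3, -13, -11, 2)
     R2 -= 3·R0  ⇒  (0, 5, 11, 15, 0)
     R3 -= 2·R0  ⇒  (0, 0, 8, 5, -1)
[2] R1 /= -3  ⇒  (0, 1, 13/3, 11/3, -2/3)
     R0 -= -2·R1  ⇒  (1, 0, 17/3, 10/3, -4/3)
     R2 -= 5·R1  ⇒  (0, 0, -32/3, -10/3, 10/3)
[3] R2 /= -32/3  ⇒  (0, 0, 1, 5/16, -5/16)
     R0 -= 17/3·R2  ⇒  (1, 0, 0, 25/16, 7/16)
     R1 -= 13/3·R2  ⇒  (0, 1, 0, 37/16, 11/16)
     R3 -= 8·R2  ⇒  (0, 0, 0, 5/2, 3/2)
[4] R3 /= 5/2  ⇒  (0, 0, 0, 1, 3/5)
     R0 -= 25/16·R3  ⇒  (1, 0, 0, 0, -1/2)
     R1 -= 37/16·R3  ⇒  (0, 1, 0, 0, -7/10)
     R2 -= 5/16·R3  ⇒  (0, 0, 1, 0, -1/2)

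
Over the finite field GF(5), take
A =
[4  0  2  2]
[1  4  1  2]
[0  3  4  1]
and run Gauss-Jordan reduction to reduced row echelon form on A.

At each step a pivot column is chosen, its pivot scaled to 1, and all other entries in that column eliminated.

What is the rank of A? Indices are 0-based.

step 1: normalize row 0 (÷4) = (1, 0, 3, 3)
  row 1: subtract 1×row0 = (0, 4, 3, 4)
step 2: normalize row 1 (÷4) = (0, 1, 2, 1)
  row 2: subtract 3×row1 = (0, 0, 3, 3)
step 3: normalize row 2 (÷3) = (0, 0, 1, 1)
  row 0: subtract 3×row2 = (1, 0, 0, 0)
  row 1: subtract 2×row2 = (0, 1, 0, 4)

rank = 3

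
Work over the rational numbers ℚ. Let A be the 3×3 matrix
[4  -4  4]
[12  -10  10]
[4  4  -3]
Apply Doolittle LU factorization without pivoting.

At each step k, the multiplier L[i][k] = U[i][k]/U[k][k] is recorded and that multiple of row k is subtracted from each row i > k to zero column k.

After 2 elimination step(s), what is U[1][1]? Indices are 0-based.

U[1][1] = 2

[col 0] pivot 4
  R1 -= 3*R0 → (0, 2, -2)  (L[1][0] := 3)
  R2 -= 1*R0 → (0, 8, -7)  (L[2][0] := 1)
[col 1] pivot 2
  R2 -= 4*R1 → (0, 0, 1)  (L[2][1] := 4)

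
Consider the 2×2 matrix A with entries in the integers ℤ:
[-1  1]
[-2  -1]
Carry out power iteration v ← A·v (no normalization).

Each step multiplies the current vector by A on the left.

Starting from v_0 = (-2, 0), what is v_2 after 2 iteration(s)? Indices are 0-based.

v_2 = (2, -8)

v_0 = (-2, 0).
v_1 = A·v_0 = (2, 4).
v_2 = A·v_1 = (2, -8).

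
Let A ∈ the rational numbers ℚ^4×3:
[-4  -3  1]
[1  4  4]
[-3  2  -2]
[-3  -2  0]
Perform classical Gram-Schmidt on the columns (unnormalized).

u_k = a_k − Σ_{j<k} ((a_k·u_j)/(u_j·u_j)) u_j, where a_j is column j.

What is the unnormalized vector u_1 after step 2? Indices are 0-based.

u_1 = (-41/35, 124/35, 118/35, -22/35)

Step 1: u_0 = a_0 = (-4, 1, -3, -3).
Step 2: u_1 = a_1 − (16/35)·u_0 = (-41/35, 124/35, 118/35, -22/35).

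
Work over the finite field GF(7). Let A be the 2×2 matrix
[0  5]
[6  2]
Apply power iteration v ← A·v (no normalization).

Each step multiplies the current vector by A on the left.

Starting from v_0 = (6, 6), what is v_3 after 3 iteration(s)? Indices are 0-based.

v_0 = (6, 6).
v_1 = A·v_0 = (2, 6).
v_2 = A·v_1 = (2, 3).
v_3 = A·v_2 = (1, 4).

v_3 = (1, 4)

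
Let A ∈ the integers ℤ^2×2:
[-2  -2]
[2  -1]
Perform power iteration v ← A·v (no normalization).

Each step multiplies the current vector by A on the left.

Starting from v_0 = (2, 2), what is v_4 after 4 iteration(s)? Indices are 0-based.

v_4 = (-108, -18)

v_0 = (2, 2).
v_1 = A·v_0 = (-8, 2).
v_2 = A·v_1 = (12, -18).
v_3 = A·v_2 = (12, 42).
v_4 = A·v_3 = (-108, -18).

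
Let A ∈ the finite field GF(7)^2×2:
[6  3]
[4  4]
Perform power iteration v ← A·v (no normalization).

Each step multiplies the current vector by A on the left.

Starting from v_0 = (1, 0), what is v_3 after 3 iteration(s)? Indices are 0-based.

v_3 = (2, 2)

v_0 = (1, 0).
v_1 = A·v_0 = (6, 4).
v_2 = A·v_1 = (6, 5).
v_3 = A·v_2 = (2, 2).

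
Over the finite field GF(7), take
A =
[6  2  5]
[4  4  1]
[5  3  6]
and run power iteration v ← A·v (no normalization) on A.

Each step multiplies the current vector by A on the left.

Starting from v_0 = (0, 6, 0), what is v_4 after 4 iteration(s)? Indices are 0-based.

v_4 = (5, 3, 0)

v_0 = (0, 6, 0).
v_1 = A·v_0 = (5, 3, 4).
v_2 = A·v_1 = (0, 1, 2).
v_3 = A·v_2 = (5, 6, 1).
v_4 = A·v_3 = (5, 3, 0).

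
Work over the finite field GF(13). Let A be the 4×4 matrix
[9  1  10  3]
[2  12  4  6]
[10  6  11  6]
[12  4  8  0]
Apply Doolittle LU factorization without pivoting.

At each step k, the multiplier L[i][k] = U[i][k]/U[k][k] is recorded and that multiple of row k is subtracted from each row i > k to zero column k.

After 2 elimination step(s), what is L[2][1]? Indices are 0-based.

[col 0] pivot 9
  R1 -= 6*R0 → (0, 6, 9, 1)  (L[1][0] := 6)
  R2 -= 4*R0 → (0, 2, 10, 7)  (L[2][0] := 4)
  R3 -= 10*R0 → (0, 7, 12, 9)  (L[3][0] := 10)
[col 1] pivot 6
  R2 -= 9*R1 → (0, 0, 7, 11)  (L[2][1] := 9)
  R3 -= 12*R1 → (0, 0, 8, 10)  (L[3][1] := 12)

L[2][1] = 9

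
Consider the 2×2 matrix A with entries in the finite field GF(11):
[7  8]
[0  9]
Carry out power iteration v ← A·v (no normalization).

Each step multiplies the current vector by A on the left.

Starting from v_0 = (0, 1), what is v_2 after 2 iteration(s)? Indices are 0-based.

v_0 = (0, 1).
v_1 = A·v_0 = (8, 9).
v_2 = A·v_1 = (7, 4).

v_2 = (7, 4)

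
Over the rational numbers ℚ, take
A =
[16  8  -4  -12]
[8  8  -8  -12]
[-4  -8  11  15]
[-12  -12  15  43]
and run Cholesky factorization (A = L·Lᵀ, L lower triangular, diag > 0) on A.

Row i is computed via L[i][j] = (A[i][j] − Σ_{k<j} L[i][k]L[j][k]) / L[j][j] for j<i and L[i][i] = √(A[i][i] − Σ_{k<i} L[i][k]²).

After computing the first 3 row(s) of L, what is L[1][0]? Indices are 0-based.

L[1][0] = 2

Step 1: L[0][0] = √(16) = 4.
  L[1][0] = (8) / L[0][0] = 2.
Step 2: L[1][1] = √(4) = 2.
  L[2][0] = (-4) / L[0][0] = -1.
  L[2][1] = (-6) / L[1][1] = -3.
Step 3: L[2][2] = √(1) = 1.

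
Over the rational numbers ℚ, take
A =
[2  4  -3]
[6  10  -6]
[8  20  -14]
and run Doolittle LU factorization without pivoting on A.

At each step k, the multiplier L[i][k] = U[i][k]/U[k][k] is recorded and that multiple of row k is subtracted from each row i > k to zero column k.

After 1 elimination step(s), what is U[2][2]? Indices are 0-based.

U[2][2] = -2

Step 1: pivot at (0,0) is 2.
  row1 ← row1 − (3)·row0  ⇒  L[1][0]=3, U row1=(0, -2, 3)
  row2 ← row2 − (4)·row0  ⇒  L[2][0]=4, U row2=(0, 4, -2)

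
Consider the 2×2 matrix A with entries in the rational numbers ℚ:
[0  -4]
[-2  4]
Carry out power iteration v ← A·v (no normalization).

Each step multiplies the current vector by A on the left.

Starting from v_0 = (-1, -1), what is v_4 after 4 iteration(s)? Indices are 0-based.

v_4 = (320, -448)

v_0 = (-1, -1).
v_1 = A·v_0 = (4, -2).
v_2 = A·v_1 = (8, -16).
v_3 = A·v_2 = (64, -80).
v_4 = A·v_3 = (320, -448).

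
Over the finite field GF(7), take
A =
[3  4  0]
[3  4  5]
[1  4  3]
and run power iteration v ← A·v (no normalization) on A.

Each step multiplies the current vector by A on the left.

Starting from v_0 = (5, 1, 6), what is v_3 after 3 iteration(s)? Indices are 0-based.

v_0 = (5, 1, 6).
v_1 = A·v_0 = (5, 0, 6).
v_2 = A·v_1 = (1, 3, 2).
v_3 = A·v_2 = (1, 4, 5).

v_3 = (1, 4, 5)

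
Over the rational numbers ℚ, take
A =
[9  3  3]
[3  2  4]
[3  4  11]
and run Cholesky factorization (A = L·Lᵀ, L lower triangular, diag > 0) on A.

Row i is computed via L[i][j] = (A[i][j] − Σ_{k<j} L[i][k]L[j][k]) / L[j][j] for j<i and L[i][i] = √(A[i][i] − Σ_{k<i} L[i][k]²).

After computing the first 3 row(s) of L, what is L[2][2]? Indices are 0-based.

Step 1: L[0][0] = √(9) = 3.
  L[1][0] = (3) / L[0][0] = 1.
Step 2: L[1][1] = √(1) = 1.
  L[2][0] = (3) / L[0][0] = 1.
  L[2][1] = (3) / L[1][1] = 3.
Step 3: L[2][2] = √(1) = 1.

L[2][2] = 1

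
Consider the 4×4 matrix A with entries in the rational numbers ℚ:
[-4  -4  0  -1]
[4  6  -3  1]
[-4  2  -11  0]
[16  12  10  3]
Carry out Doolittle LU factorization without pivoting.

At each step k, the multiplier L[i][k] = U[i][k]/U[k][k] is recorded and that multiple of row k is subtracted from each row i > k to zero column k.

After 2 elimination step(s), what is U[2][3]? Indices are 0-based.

U[2][3] = 1

[col 0] pivot -4
  R1 -= -1*R0 → (0, 2, -3, 0)  (L[1][0] := -1)
  R2 -= 1*R0 → (0, 6, -11, 1)  (L[2][0] := 1)
  R3 -= -4*R0 → (0, -4, 10, -1)  (L[3][0] := -4)
[col 1] pivot 2
  R2 -= 3*R1 → (0, 0, -2, 1)  (L[2][1] := 3)
  R3 -= -2*R1 → (0, 0, 4, -1)  (L[3][1] := -2)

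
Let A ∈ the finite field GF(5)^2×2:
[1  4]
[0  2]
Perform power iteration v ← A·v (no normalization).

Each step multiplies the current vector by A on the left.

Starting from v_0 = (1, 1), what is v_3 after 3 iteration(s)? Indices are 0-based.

v_0 = (1, 1).
v_1 = A·v_0 = (0, 2).
v_2 = A·v_1 = (3, 4).
v_3 = A·v_2 = (4, 3).

v_3 = (4, 3)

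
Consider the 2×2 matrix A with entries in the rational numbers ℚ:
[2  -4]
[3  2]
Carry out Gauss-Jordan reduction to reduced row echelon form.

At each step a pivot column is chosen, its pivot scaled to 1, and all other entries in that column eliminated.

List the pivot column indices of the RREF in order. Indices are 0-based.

pivot columns: 0, 1

[1] R0 /= 2  ⇒  (1, -2)
     R1 -= 3·R0  ⇒  (0, 8)
[2] R1 /= 8  ⇒  (0, 1)
     R0 -= -2·R1  ⇒  (1, 0)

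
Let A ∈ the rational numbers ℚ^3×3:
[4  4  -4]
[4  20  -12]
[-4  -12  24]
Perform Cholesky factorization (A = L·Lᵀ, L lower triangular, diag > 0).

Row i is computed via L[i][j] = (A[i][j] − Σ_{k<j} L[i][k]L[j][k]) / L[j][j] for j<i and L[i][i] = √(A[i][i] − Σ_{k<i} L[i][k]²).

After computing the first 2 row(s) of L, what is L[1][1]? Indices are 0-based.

L[1][1] = 4

Step 1: L[0][0] = √(4) = 2.
  L[1][0] = (4) / L[0][0] = 2.
Step 2: L[1][1] = √(16) = 4.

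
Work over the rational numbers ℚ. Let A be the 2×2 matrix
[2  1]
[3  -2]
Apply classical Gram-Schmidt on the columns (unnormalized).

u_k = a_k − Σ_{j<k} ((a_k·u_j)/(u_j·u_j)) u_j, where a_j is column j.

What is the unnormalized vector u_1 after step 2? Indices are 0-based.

u_1 = (21/13, -14/13)

Step 1: u_0 = a_0 = (2, 3).
Step 2: u_1 = a_1 − (-4/13)·u_0 = (21/13, -14/13).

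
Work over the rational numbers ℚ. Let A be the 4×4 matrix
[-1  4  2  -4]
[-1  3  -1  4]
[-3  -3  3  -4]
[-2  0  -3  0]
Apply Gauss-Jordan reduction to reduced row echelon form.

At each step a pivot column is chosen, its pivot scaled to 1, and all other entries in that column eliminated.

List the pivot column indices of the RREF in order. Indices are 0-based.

[1] R0 /= -1  ⇒  (1, -4, -2, 4)
     R1 -= -1·R0  ⇒  (0, -1, -3, 8)
     R2 -= -3·R0  ⇒  (0, -15, -3, 8)
     R3 -= -2·R0  ⇒  (0, -8, -7, 8)
[2] R1 /= -1  ⇒  (0, 1, 3, -8)
     R0 -= -4·R1  ⇒  (1, 0, 10, -28)
     R2 -= -15·R1  ⇒  (0, 0, 42, -112)
     R3 -= -8·R1  ⇒  (0, 0, 17, -56)
[3] R2 /= 42  ⇒  (0, 0, 1, -8/3)
     R0 -= 10·R2  ⇒  (1, 0, 0, -4/3)
     R1 -= 3·R2  ⇒  (0, 1, 0, 0)
     R3 -= 17·R2  ⇒  (0, 0, 0, -32/3)
[4] R3 /= -32/3  ⇒  (0, 0, 0, 1)
     R0 -= -4/3·R3  ⇒  (1, 0, 0, 0)
     R2 -= -8/3·R3  ⇒  (0, 0, 1, 0)

pivot columns: 0, 1, 2, 3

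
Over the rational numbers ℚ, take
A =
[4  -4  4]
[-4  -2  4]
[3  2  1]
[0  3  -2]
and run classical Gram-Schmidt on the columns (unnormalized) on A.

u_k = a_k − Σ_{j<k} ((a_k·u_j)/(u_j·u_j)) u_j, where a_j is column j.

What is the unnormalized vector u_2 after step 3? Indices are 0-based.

Step 1: u_0 = a_0 = (4, -4, 3, 0).
Step 2: u_1 = a_1 − (-2/41)·u_0 = (-156/41, -90/41, 88/41, 3).
Step 3: u_2 = a_2 − (3/41)·u_0 − (-1142/1349)·u_1 = (656/1349, 3284/1349, 3504/1349, 728/1349).

u_2 = (656/1349, 3284/1349, 3504/1349, 728/1349)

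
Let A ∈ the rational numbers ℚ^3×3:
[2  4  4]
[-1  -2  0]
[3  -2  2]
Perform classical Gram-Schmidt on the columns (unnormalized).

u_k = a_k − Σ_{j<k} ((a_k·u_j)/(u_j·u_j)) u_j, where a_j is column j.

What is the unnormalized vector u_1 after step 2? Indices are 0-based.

Step 1: u_0 = a_0 = (2, -1, 3).
Step 2: u_1 = a_1 − (2/7)·u_0 = (24/7, -12/7, -20/7).

u_1 = (24/7, -12/7, -20/7)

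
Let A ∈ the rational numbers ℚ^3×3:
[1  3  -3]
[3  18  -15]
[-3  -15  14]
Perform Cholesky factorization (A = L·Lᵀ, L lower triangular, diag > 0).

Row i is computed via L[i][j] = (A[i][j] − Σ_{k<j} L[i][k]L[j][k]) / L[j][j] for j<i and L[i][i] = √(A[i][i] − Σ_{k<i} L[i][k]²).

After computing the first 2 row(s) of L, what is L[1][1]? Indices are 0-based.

Step 1: L[0][0] = √(1) = 1.
  L[1][0] = (3) / L[0][0] = 3.
Step 2: L[1][1] = √(9) = 3.

L[1][1] = 3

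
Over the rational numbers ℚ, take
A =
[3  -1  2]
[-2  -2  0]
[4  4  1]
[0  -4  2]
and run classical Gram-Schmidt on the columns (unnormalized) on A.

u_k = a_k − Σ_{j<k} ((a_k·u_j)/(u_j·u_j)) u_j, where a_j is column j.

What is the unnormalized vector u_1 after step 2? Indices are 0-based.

Step 1: u_0 = a_0 = (3, -2, 4, 0).
Step 2: u_1 = a_1 − (17/29)·u_0 = (-80/29, -24/29, 48/29, -4).

u_1 = (-80/29, -24/29, 48/29, -4)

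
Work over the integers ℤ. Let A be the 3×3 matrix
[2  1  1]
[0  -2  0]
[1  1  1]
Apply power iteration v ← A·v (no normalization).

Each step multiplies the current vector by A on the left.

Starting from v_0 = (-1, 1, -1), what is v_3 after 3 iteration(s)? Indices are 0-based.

v_0 = (-1, 1, -1).
v_1 = A·v_0 = (-2, -2, -1).
v_2 = A·v_1 = (-7, 4, -5).
v_3 = A·v_2 = (-15, -8, -8).

v_3 = (-15, -8, -8)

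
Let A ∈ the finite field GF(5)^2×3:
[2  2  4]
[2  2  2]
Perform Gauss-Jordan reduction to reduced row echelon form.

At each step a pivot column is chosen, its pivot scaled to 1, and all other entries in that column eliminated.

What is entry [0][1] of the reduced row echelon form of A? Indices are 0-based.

step 1: normalize row 0 (÷2) = (1, 1, 2)
  row 1: subtract 2×row0 = (0, 0, 3)
skip col 1 (zero from row 1)
step 2: normalize row 1 (÷3) = (0, 0, 1)
  row 0: subtract 2×row1 = (1, 1, 0)

M[0][1] = 1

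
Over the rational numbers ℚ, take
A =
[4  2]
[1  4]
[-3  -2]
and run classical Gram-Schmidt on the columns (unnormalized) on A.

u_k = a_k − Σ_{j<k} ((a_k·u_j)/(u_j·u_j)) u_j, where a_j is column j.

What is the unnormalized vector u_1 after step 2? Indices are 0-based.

Step 1: u_0 = a_0 = (4, 1, -3).
Step 2: u_1 = a_1 − (9/13)·u_0 = (-10/13, 43/13, 1/13).

u_1 = (-10/13, 43/13, 1/13)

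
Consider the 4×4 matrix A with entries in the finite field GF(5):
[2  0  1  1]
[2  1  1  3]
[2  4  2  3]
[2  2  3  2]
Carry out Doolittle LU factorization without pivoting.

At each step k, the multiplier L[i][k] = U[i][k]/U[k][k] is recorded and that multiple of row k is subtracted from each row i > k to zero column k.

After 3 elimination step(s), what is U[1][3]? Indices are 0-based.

k=0: U[0][0]=2
  eliminate (1,0): mult=1, new row 1: (0, 1, 0, 2); set L[1][0]=1
  eliminate (2,0): mult=1, new row 2: (0, 4, 1, 2); set L[2][0]=1
  eliminate (3,0): mult=1, new row 3: (0, 2, 2, 1); set L[3][0]=1
k=1: U[1][1]=1
  eliminate (2,1): mult=4, new row 2: (0, 0, 1, 4); set L[2][1]=4
  eliminate (3,1): mult=2, new row 3: (0, 0, 2, 2); set L[3][1]=2
k=2: U[2][2]=1
  eliminate (3,2): mult=2, new row 3: (0, 0, 0, 4); set L[3][2]=2

U[1][3] = 2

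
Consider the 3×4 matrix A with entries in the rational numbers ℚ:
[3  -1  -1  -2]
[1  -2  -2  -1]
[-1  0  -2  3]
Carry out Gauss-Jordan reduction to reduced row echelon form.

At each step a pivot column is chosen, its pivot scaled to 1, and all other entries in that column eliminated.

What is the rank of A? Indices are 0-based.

pivot(0,0)=3: scale R0 → (1, -1/3, -1/3, -2/3)
  clear (1,0): R1 −= (1)R0 → (0, -5/3, -5/3, -1/3)
  clear (2,0): R2 −= (-1)R0 → (0, -1/3, -7/3, 7/3)
pivot(1,1)=-5/3: scale R1 → (0, 1, 1, 1/5)
  clear (0,1): R0 −= (-1/3)R1 → (1, 0, 0, -3/5)
  clear (2,1): R2 −= (-1/3)R1 → (0, 0, -2, 12/5)
pivot(2,2)=-2: scale R2 → (0, 0, 1, -6/5)
  clear (1,2): R1 −= (1)R2 → (0, 1, 0, 7/5)

rank = 3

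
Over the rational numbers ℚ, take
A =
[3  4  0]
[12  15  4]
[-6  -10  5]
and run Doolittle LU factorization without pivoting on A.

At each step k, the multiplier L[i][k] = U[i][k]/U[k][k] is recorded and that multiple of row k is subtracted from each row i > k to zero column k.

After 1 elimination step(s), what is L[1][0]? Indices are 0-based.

L[1][0] = 4

[col 0] pivot 3
  R1 -= 4*R0 → (0, -1, 4)  (L[1][0] := 4)
  R2 -= -2*R0 → (0, -2, 5)  (L[2][0] := -2)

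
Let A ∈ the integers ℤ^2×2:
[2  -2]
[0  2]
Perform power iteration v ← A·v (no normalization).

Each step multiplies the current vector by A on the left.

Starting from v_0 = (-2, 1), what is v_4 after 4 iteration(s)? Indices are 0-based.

v_0 = (-2, 1).
v_1 = A·v_0 = (-6, 2).
v_2 = A·v_1 = (-16, 4).
v_3 = A·v_2 = (-40, 8).
v_4 = A·v_3 = (-96, 16).

v_4 = (-96, 16)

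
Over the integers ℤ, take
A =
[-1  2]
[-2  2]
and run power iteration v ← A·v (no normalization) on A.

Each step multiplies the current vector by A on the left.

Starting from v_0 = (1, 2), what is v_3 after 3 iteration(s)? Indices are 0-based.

v_0 = (1, 2).
v_1 = A·v_0 = (3, 2).
v_2 = A·v_1 = (1, -2).
v_3 = A·v_2 = (-5, -6).

v_3 = (-5, -6)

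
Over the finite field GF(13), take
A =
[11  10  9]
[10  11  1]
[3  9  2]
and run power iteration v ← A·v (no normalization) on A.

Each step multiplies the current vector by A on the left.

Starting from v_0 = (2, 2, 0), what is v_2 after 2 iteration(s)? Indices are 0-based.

v_2 = (6, 9, 6)

v_0 = (2, 2, 0).
v_1 = A·v_0 = (3, 3, 11).
v_2 = A·v_1 = (6, 9, 6).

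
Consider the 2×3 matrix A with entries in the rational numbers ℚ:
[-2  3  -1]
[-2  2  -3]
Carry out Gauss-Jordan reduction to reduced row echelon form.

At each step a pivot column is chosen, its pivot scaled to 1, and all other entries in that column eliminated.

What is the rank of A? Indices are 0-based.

rank = 2

[1] R0 /= -2  ⇒  (1, -3/2, 1/2)
     R1 -= -2·R0  ⇒  (0, -1, -2)
[2] R1 /= -1  ⇒  (0, 1, 2)
     R0 -= -3/2·R1  ⇒  (1, 0, 7/2)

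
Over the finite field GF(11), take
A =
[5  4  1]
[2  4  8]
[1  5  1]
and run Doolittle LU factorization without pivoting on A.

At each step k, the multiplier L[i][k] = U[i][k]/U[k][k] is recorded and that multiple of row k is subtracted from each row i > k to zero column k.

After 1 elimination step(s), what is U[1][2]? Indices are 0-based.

Step 1: pivot at (0,0) is 5.
  row1 ← row1 − (7)·row0  ⇒  L[1][0]=7, U row1=(0, 9, 1)
  row2 ← row2 − (9)·row0  ⇒  L[2][0]=9, U row2=(0, 2, 3)

U[1][2] = 1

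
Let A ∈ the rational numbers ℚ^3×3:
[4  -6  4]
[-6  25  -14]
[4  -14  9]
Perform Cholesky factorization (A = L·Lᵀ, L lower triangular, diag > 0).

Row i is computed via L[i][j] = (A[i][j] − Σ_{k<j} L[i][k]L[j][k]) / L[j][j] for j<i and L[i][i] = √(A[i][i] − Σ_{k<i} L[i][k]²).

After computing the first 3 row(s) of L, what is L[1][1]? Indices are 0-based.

L[1][1] = 4

Step 1: L[0][0] = √(4) = 2.
  L[1][0] = (-6) / L[0][0] = -3.
Step 2: L[1][1] = √(16) = 4.
  L[2][0] = (4) / L[0][0] = 2.
  L[2][1] = (-8) / L[1][1] = -2.
Step 3: L[2][2] = √(1) = 1.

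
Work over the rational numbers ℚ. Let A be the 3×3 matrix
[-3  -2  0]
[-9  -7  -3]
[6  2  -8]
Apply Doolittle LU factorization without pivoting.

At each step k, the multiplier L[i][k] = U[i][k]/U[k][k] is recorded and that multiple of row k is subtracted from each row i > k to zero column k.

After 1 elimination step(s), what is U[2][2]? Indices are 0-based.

U[2][2] = -8

Step 1: pivot at (0,0) is -3.
  row1 ← row1 − (3)·row0  ⇒  L[1][0]=3, U row1=(0, -1, -3)
  row2 ← row2 − (-2)·row0  ⇒  L[2][0]=-2, U row2=(0, -2, -8)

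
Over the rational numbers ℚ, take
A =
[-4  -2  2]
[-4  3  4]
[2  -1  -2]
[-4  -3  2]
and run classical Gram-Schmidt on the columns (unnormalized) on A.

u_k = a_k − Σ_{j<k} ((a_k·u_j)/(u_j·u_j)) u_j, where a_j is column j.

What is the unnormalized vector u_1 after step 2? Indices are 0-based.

u_1 = (-20/13, 45/13, -16/13, -33/13)

Step 1: u_0 = a_0 = (-4, -4, 2, -4).
Step 2: u_1 = a_1 − (3/26)·u_0 = (-20/13, 45/13, -16/13, -33/13).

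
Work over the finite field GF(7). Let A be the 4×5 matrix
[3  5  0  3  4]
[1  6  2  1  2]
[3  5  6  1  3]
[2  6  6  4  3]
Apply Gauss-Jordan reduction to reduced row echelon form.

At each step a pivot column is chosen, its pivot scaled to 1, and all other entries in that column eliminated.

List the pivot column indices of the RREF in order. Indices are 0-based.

pivot columns: 0, 1, 2

pivot(0,0)=3: scale R0 → (1, 4, 0, 1, 6)
  clear (1,0): R1 −= (1)R0 → (0, 2, 2, 0, 3)
  clear (2,0): R2 −= (3)R0 → (0, 0, 6, 5, 6)
  clear (3,0): R3 −= (2)R0 → (0, 5, 6, 2, 5)
pivot(1,1)=2: scale R1 → (0, 1, 1, 0, 5)
  clear (0,1): R0 −= (4)R1 → (1, 0, 3, 1, 0)
  clear (3,1): R3 −= (5)R1 → (0, 0, 1, 2, 1)
pivot(2,2)=6: scale R2 → (0, 0, 1, 2, 1)
  clear (0,2): R0 −= (3)R2 → (1, 0, 0, 2, 4)
  clear (1,2): R1 −= (1)R2 → (0, 1, 0, 5, 4)
  clear (3,2): R3 −= (1)R2 → (0, 0, 0, 0, 0)
col 3: no nonzero at/below row 3; advance.
col 4: no nonzero at/below row 3; advance.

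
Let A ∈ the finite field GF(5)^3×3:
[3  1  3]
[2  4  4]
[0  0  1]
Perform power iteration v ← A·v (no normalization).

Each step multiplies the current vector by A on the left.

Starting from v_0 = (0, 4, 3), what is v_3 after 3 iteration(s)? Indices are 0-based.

v_3 = (2, 4, 3)

v_0 = (0, 4, 3).
v_1 = A·v_0 = (3, 3, 3).
v_2 = A·v_1 = (1, 0, 3).
v_3 = A·v_2 = (2, 4, 3).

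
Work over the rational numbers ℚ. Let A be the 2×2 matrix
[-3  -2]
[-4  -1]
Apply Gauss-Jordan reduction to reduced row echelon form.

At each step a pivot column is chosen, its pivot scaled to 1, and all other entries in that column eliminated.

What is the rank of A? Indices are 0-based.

rank = 2

step 1: normalize row 0 (÷-3) = (1, 2/3)
  row 1: subtract -4×row0 = (0, 5/3)
step 2: normalize row 1 (÷5/3) = (0, 1)
  row 0: subtract 2/3×row1 = (1, 0)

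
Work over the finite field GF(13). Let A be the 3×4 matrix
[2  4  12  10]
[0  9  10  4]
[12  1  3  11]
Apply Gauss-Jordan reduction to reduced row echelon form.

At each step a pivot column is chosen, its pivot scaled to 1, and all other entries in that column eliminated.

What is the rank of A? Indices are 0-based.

rank = 3

[1] R0 /= 2  ⇒  (1, 2, 6, 5)
     R2 -= 12·R0  ⇒  (0, 3, 9, 3)
[2] R1 /= 9  ⇒  (0, 1, 4, 12)
     R0 -= 2·R1  ⇒  (1, 0, 11, 7)
     R2 -= 3·R1  ⇒  (0, 0, 10, 6)
[3] R2 /= 10  ⇒  (0, 0, 1, 11)
     R0 -= 11·R2  ⇒  (1, 0, 0, 3)
     R1 -= 4·R2  ⇒  (0, 1, 0, 7)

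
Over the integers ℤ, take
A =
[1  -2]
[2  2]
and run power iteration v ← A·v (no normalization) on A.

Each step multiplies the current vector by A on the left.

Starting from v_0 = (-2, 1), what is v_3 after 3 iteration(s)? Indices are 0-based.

v_0 = (-2, 1).
v_1 = A·v_0 = (-4, -2).
v_2 = A·v_1 = (0, -12).
v_3 = A·v_2 = (24, -24).

v_3 = (24, -24)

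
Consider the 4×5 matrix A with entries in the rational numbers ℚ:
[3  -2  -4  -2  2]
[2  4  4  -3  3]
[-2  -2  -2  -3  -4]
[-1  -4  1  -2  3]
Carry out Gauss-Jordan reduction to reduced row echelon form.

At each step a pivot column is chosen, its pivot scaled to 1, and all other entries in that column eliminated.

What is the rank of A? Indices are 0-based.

[1] R0 /= 3  ⇒  (1, -2/3, -4/3, -2/3, 2/3)
     R1 -= 2·R0  ⇒  (0, 16/3, 20/3, -5/3, 5/3)
     R2 -= -2·R0  ⇒  (0, -10/3, -14/3, -13/3, -8/3)
     R3 -= -1·R0  ⇒  (0, -14/3, -1/3, -8/3, 11/3)
[2] R1 /= 16/3  ⇒  (0, 1, 5/4, -5/16, 5/16)
     R0 -= -2/3·R1  ⇒  (1, 0, -1/2, -7/8, 7/8)
     R2 -= -10/3·R1  ⇒  (0, 0, -1/2, -43/8, -13/8)
     R3 -= -14/3·R1  ⇒  (0, 0, 11/2, -33/8, 41/8)
[3] R2 /= -1/2  ⇒  (0, 0, 1, 43/4, 13/4)
     R0 -= -1/2·R2  ⇒  (1, 0, 0, 9/2, 5/2)
     R1 -= 5/4·R2  ⇒  (0, 1, 0, -55/4, -15/4)
     R3 -= 11/2·R2  ⇒  (0, 0, 0, -253/4, -51/4)
[4] R3 /= -253/4  ⇒  (0, 0, 0, 1, 51/253)
     R0 -= 9/2·R3  ⇒  (1, 0, 0, 0, 403/253)
     R1 -= -55/4·R3  ⇒  (0, 1, 0, 0, -45/46)
     R2 -= 43/4·R3  ⇒  (0, 0, 1, 0, 274/253)

rank = 4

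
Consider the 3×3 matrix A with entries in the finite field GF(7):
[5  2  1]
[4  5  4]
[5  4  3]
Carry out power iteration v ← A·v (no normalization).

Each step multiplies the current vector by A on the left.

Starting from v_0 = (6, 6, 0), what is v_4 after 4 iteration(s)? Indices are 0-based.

v_0 = (6, 6, 0).
v_1 = A·v_0 = (0, 5, 5).
v_2 = A·v_1 = (1, 3, 0).
v_3 = A·v_2 = (4, 5, 3).
v_4 = A·v_3 = (5, 4, 0).

v_4 = (5, 4, 0)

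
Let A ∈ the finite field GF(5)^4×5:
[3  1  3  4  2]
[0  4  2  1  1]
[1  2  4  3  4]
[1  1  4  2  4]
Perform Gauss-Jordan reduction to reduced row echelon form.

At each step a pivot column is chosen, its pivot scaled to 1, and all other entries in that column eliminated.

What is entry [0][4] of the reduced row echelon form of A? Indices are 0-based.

M[0][4] = 1

[1] R0 /= 3  ⇒  (1, 2, 1, 3, 4)
     R2 -= 1·R0  ⇒  (0, 0, 3, 0, 0)
     R3 -= 1·R0  ⇒  (0, 4, 3, 4, 0)
[2] R1 /= 4  ⇒  (0, 1, 3, 4, 4)
     R0 -= 2·R1  ⇒  (1, 0, 0, 0, 1)
     R3 -= 4·R1  ⇒  (0, 0, 1, 3, 4)
[3] R2 /= 3  ⇒  (0, 0, 1, 0, 0)
     R1 -= 3·R2  ⇒  (0, 1, 0, 4, 4)
     R3 -= 1·R2  ⇒  (0, 0, 0, 3, 4)
[4] R3 /= 3  ⇒  (0, 0, 0, 1, 3)
     R1 -= 4·R3  ⇒  (0, 1, 0, 0, 2)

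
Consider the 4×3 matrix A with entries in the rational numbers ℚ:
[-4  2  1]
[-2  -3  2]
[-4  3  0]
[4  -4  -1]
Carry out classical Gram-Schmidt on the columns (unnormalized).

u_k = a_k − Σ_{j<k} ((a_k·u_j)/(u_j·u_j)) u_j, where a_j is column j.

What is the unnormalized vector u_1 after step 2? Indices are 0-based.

Step 1: u_0 = a_0 = (-4, -2, -4, 4).
Step 2: u_1 = a_1 − (-15/26)·u_0 = (-4/13, -54/13, 9/13, -22/13).

u_1 = (-4/13, -54/13, 9/13, -22/13)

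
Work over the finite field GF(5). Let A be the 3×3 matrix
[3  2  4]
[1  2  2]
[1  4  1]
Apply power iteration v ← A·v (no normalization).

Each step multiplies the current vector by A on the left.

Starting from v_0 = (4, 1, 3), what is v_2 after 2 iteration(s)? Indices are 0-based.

v_0 = (4, 1, 3).
v_1 = A·v_0 = (1, 2, 1).
v_2 = A·v_1 = (1, 2, 0).

v_2 = (1, 2, 0)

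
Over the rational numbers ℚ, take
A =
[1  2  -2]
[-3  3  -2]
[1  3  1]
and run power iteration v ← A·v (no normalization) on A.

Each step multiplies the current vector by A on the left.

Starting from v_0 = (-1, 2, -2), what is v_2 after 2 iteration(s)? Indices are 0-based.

v_2 = (27, 12, 49)

v_0 = (-1, 2, -2).
v_1 = A·v_0 = (7, 13, 3).
v_2 = A·v_1 = (27, 12, 49).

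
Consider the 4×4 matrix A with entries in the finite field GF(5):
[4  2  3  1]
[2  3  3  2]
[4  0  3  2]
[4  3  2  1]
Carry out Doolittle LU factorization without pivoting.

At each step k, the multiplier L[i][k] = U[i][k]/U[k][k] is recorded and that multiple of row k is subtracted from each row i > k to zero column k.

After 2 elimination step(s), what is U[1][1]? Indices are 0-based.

Step 1: pivot at (0,0) is 4.
  row1 ← row1 − (3)·row0  ⇒  L[1][0]=3, U row1=(0, 2, 4, 4)
  row2 ← row2 − (1)·row0  ⇒  L[2][0]=1, U row2=(0, 3, 0, 1)
  row3 ← row3 − (1)·row0  ⇒  L[3][0]=1, U row3=(0, 1, 4, 0)
Step 2: pivot at (1,1) is 2.
  row2 ← row2 − (4)·row1  ⇒  L[2][1]=4, U row2=(0, 0, 4, 0)
  row3 ← row3 − (3)·row1  ⇒  L[3][1]=3, U row3=(0, 0, 2, 3)

U[1][1] = 2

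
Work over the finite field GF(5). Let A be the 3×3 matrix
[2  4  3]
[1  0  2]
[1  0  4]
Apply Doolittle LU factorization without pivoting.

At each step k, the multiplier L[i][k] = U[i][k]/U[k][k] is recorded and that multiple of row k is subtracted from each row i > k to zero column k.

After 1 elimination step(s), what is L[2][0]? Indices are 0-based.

L[2][0] = 3

[col 0] pivot 2
  R1 -= 3*R0 → (0, 3, 3)  (L[1][0] := 3)
  R2 -= 3*R0 → (0, 3, 0)  (L[2][0] := 3)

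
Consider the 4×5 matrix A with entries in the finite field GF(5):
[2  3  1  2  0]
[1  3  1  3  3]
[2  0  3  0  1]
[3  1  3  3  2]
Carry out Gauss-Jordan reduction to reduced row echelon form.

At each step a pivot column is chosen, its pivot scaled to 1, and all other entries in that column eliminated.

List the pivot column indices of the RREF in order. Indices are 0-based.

[1] R0 /= 2  ⇒  (1, 4, 3, 1, 0)
     R1 -= 1·R0  ⇒  (0, 4, 3, 2, 3)
     R2 -= 2·R0  ⇒  (0, 2, 2, 3, 1)
     R3 -= 3·R0  ⇒  (0, 4, 4, 0, 2)
[2] R1 /= 4  ⇒  (0, 1, 2, 3, 2)
     R0 -= 4·R1  ⇒  (1, 0, 0, 4, 2)
     R2 -= 2·R1  ⇒  (0, 0, 3, 2, 2)
     R3 -= 4·R1  ⇒  (0, 0, 1, 3, 4)
[3] R2 /= 3  ⇒  (0, 0, 1, 4, 4)
     R1 -= 2·R2  ⇒  (0, 1, 0, 0, 4)
     R3 -= 1·R2  ⇒  (0, 0, 0, 4, 0)
[4] R3 /= 4  ⇒  (0, 0, 0, 1, 0)
     R0 -= 4·R3  ⇒  (1, 0, 0, 0, 2)
     R2 -= 4·R3  ⇒  (0, 0, 1, 0, 4)

pivot columns: 0, 1, 2, 3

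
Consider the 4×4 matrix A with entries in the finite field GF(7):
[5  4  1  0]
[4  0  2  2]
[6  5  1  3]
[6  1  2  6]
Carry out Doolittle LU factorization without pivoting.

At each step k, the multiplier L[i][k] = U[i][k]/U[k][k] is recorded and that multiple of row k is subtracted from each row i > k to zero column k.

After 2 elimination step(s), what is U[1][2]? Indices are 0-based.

k=0: U[0][0]=5
  eliminate (1,0): mult=5, new row 1: (0, 1, 4, 2); set L[1][0]=5
  eliminate (2,0): mult=4, new row 2: (0, 3, 4, 3); set L[2][0]=4
  eliminate (3,0): mult=4, new row 3: (0, 6, 5, 6); set L[3][0]=4
k=1: U[1][1]=1
  eliminate (2,1): mult=3, new row 2: (0, 0, 6, 4); set L[2][1]=3
  eliminate (3,1): mult=6, new row 3: (0, 0, 2, 1); set L[3][1]=6

U[1][2] = 4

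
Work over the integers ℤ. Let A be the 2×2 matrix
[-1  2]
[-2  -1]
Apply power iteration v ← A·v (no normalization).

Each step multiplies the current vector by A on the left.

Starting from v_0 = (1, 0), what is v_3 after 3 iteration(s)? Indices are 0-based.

v_0 = (1, 0).
v_1 = A·v_0 = (-1, -2).
v_2 = A·v_1 = (-3, 4).
v_3 = A·v_2 = (11, 2).

v_3 = (11, 2)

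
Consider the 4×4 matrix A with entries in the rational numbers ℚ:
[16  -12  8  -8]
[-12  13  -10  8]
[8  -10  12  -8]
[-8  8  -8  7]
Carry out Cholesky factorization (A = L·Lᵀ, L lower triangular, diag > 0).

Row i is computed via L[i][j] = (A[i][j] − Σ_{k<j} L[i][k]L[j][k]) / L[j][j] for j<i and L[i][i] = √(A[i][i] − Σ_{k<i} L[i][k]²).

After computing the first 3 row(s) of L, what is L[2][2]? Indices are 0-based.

Step 1: L[0][0] = √(16) = 4.
  L[1][0] = (-12) / L[0][0] = -3.
Step 2: L[1][1] = √(4) = 2.
  L[2][0] = (8) / L[0][0] = 2.
  L[2][1] = (-4) / L[1][1] = -2.
Step 3: L[2][2] = √(4) = 2.

L[2][2] = 2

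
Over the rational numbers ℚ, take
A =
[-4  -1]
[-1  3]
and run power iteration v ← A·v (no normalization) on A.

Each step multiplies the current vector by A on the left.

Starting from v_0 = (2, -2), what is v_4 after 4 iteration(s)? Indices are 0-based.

v_0 = (2, -2).
v_1 = A·v_0 = (-6, -8).
v_2 = A·v_1 = (32, -18).
v_3 = A·v_2 = (-110, -86).
v_4 = A·v_3 = (526, -148).

v_4 = (526, -148)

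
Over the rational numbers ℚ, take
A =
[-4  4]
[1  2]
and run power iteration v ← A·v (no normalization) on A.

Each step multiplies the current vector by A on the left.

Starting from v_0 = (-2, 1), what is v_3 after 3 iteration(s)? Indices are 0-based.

v_3 = (240, -24)

v_0 = (-2, 1).
v_1 = A·v_0 = (12, 0).
v_2 = A·v_1 = (-48, 12).
v_3 = A·v_2 = (240, -24).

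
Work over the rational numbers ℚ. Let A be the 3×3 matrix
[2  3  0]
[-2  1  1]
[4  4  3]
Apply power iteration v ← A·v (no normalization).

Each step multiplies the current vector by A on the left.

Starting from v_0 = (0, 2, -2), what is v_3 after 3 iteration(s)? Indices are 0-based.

v_3 = (-6, -4, 98)

v_0 = (0, 2, -2).
v_1 = A·v_0 = (6, 0, 2).
v_2 = A·v_1 = (12, -10, 30).
v_3 = A·v_2 = (-6, -4, 98).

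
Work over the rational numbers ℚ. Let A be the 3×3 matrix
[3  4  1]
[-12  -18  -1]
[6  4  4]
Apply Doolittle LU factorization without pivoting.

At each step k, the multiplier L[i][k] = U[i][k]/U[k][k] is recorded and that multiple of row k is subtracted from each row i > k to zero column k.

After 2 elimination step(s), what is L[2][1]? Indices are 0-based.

Step 1: pivot at (0,0) is 3.
  row1 ← row1 − (-4)·row0  ⇒  L[1][0]=-4, U row1=(0, -2, 3)
  row2 ← row2 − (2)·row0  ⇒  L[2][0]=2, U row2=(0, -4, 2)
Step 2: pivot at (1,1) is -2.
  row2 ← row2 − (2)·row1  ⇒  L[2][1]=2, U row2=(0, 0, -4)

L[2][1] = 2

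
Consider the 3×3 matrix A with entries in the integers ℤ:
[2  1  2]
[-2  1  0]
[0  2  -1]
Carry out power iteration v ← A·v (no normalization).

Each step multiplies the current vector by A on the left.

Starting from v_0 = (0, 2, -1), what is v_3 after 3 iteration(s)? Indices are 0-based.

v_0 = (0, 2, -1).
v_1 = A·v_0 = (0, 2, 5).
v_2 = A·v_1 = (12, 2, -1).
v_3 = A·v_2 = (24, -22, 5).

v_3 = (24, -22, 5)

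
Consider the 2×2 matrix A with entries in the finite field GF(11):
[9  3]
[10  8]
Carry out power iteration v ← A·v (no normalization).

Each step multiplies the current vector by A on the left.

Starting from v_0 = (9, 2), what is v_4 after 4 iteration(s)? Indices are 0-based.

v_0 = (9, 2).
v_1 = A·v_0 = (10, 7).
v_2 = A·v_1 = (1, 2).
v_3 = A·v_2 = (4, 4).
v_4 = A·v_3 = (4, 6).

v_4 = (4, 6)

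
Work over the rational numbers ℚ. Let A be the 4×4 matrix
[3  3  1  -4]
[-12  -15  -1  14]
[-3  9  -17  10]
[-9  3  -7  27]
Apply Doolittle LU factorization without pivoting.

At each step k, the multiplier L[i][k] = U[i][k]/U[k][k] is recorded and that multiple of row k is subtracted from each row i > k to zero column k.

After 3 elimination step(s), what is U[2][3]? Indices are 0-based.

[col 0] pivot 3
  R1 -= -4*R0 → (0, -3, 3, -2)  (L[1][0] := -4)
  R2 -= -1*R0 → (0, 12, -16, 6)  (L[2][0] := -1)
  R3 -= -3*R0 → (0, 12, -4, 15)  (L[3][0] := -3)
[col 1] pivot -3
  R2 -= -4*R1 → (0, 0, -4, -2)  (L[2][1] := -4)
  R3 -= -4*R1 → (0, 0, 8, 7)  (L[3][1] := -4)
[col 2] pivot -4
  R3 -= -2*R2 → (0, 0, 0, 3)  (L[3][2] := -2)

U[2][3] = -2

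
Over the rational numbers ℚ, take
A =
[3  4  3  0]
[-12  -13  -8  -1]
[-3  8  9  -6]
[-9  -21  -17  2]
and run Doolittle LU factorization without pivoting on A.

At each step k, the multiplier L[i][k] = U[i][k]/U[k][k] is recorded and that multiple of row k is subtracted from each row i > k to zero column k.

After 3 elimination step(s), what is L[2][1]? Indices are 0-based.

L[2][1] = 4

k=0: U[0][0]=3
  eliminate (1,0): mult=-4, new row 1: (0, 3, 4, -1); set L[1][0]=-4
  eliminate (2,0): mult=-1, new row 2: (0, 12, 12, -6); set L[2][0]=-1
  eliminate (3,0): mult=-3, new row 3: (0, -9, -8, 2); set L[3][0]=-3
k=1: U[1][1]=3
  eliminate (2,1): mult=4, new row 2: (0, 0, -4, -2); set L[2][1]=4
  eliminate (3,1): mult=-3, new row 3: (0, 0, 4, -1); set L[3][1]=-3
k=2: U[2][2]=-4
  eliminate (3,2): mult=-1, new row 3: (0, 0, 0, -3); set L[3][2]=-1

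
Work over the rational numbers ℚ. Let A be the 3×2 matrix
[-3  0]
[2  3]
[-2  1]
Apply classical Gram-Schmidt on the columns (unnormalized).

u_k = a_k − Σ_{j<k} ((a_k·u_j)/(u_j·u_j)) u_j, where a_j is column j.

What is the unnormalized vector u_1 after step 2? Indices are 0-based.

Step 1: u_0 = a_0 = (-3, 2, -2).
Step 2: u_1 = a_1 − (4/17)·u_0 = (12/17, 43/17, 25/17).

u_1 = (12/17, 43/17, 25/17)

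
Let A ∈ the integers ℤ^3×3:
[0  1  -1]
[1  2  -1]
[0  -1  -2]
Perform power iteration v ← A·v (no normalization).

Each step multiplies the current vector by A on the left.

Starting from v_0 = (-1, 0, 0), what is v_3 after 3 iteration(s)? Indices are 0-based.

v_3 = (-3, -6, 0)

v_0 = (-1, 0, 0).
v_1 = A·v_0 = (0, -1, 0).
v_2 = A·v_1 = (-1, -2, 1).
v_3 = A·v_2 = (-3, -6, 0).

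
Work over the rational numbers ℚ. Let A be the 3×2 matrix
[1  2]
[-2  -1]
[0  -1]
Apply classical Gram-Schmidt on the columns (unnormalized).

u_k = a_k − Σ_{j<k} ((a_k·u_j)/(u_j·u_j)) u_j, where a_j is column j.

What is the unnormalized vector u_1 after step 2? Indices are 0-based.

u_1 = (6/5, 3/5, -1)

Step 1: u_0 = a_0 = (1, -2, 0).
Step 2: u_1 = a_1 − (4/5)·u_0 = (6/5, 3/5, -1).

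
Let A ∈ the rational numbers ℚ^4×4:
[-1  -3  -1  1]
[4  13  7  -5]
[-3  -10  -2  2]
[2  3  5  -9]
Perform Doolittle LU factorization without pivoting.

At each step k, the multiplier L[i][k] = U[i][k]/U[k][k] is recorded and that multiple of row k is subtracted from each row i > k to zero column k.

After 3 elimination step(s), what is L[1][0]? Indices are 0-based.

L[1][0] = -4

k=0: U[0][0]=-1
  eliminate (1,0): mult=-4, new row 1: (0, 1, 3, -1); set L[1][0]=-4
  eliminate (2,0): mult=3, new row 2: (0, -1, 1, -1); set L[2][0]=3
  eliminate (3,0): mult=-2, new row 3: (0, -3, 3, -7); set L[3][0]=-2
k=1: U[1][1]=1
  eliminate (2,1): mult=-1, new row 2: (0, 0, 4, -2); set L[2][1]=-1
  eliminate (3,1): mult=-3, new row 3: (0, 0, 12, -10); set L[3][1]=-3
k=2: U[2][2]=4
  eliminate (3,2): mult=3, new row 3: (0, 0, 0, -4); set L[3][2]=3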